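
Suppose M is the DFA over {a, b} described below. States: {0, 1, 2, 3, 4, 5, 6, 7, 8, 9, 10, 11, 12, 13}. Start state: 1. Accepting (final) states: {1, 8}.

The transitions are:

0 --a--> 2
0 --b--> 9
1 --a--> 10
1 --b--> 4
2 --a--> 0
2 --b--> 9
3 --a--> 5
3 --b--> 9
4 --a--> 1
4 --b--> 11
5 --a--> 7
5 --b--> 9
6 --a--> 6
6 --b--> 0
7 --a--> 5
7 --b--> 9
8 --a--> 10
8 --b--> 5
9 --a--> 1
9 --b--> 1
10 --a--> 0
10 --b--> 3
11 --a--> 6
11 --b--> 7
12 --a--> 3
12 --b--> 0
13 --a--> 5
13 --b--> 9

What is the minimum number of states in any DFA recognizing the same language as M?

6

States {8,12,13} cannot be reached from the start state, so discard them.
Start with accepting vs non-accepting: {1} | {0,2,3,4,5,6,7,9,10,11}.
On input a, block {0,2,3,4,5,6,7,9,10,11} splits into {0,2,3,5,6,7,10,11} and {4,9}.
Refine {0,2,3,5,6,7,10,11} on symbol b: members go to different blocks, giving {0,2,3,5,7} and {6,10,11}.
On input b, block {4,9} splits into {4} and {9}.
On input a, block {6,10,11} splits into {6,11} and {10}.
The partition is now stable with 6 blocks: {1} | {0,2,3,5,7} | {4} | {6,11} | {9} | {10}.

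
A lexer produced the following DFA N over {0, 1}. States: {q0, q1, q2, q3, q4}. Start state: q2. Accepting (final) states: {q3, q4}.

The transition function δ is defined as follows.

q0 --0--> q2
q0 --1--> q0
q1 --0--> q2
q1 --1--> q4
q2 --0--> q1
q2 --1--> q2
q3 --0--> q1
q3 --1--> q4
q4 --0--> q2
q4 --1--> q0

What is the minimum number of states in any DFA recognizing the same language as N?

4

States {q3} cannot be reached from the start state, so discard them.
Initial partition by acceptance: {q4} | {q0,q1,q2}.
Split {q0,q1,q2} by δ(·,1) → {q0,q2} and {q1}.
Refine {q0,q2} on symbol 0: members go to different blocks, giving {q0} and {q2}.
Stable partition: {q4} | {q0} | {q1} | {q2} — 4 equivalence classes.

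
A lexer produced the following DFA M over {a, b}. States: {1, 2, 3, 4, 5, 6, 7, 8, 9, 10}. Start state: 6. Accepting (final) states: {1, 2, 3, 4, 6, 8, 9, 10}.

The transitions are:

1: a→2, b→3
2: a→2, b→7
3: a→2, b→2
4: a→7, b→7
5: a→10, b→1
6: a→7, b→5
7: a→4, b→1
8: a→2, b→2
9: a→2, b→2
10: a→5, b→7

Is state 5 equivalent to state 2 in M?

Reachable states from the start: {1,2,3,4,5,6,7,10}. Unreachable: {8,9} — drop them.
Start with accepting vs non-accepting: {1,2,3,4,6,10} | {5,7}.
Refine {1,2,3,4,6,10} on symbol a: members go to different blocks, giving {1,2,3} and {4,6,10}.
Split {1,2,3} by δ(·,b) → {1,3} and {2}.
On input b, block {1,3} splits into {1} and {3}.
The partition is now stable with 5 blocks: {1} | {5,7} | {4,6,10} | {2} | {3}.
5 and 2 end up in different blocks, so they are distinguishable. For instance, the string 'ε' is accepted from only 2.

No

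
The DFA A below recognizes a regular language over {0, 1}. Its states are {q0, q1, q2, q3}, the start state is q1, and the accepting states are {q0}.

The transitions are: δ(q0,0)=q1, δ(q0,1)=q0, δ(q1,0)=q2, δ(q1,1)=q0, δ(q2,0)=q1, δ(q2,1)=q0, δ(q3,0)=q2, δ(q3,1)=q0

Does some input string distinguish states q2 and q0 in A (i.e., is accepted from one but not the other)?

States {q3} cannot be reached from the start state, so discard them.
P0 = {q0} | {q1,q2}.
Stable partition: {q0} | {q1,q2} — 2 equivalence classes.
q2 and q0 end up in different blocks, so they are distinguishable. For instance, the string 'ε' is accepted from only q0.

Yes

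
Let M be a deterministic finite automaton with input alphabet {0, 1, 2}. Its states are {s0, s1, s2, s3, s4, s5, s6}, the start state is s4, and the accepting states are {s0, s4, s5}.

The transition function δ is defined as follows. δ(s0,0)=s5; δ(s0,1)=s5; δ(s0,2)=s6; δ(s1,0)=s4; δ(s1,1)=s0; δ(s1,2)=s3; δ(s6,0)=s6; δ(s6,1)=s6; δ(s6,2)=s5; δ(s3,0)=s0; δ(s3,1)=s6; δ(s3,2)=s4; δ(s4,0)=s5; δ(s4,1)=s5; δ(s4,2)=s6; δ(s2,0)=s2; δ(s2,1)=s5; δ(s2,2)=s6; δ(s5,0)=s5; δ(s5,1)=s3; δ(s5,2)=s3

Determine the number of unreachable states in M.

No path from s4 leads to s1, s2; the other 5 states are all reachable.

2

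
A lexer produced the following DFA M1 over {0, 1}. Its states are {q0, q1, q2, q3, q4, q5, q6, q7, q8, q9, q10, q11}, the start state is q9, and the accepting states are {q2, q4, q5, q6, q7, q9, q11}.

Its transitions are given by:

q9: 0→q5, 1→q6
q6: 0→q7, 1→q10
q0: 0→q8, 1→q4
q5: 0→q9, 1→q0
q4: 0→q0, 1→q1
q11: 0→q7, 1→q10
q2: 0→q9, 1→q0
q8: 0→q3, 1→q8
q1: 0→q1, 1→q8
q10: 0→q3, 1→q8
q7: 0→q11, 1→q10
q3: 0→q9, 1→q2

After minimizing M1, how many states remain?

8

Start with accepting vs non-accepting: {q2,q4,q5,q6,q7,q9,q11} | {q0,q1,q3,q8,q10}.
On input 0, block {q2,q4,q5,q6,q7,q9,q11} splits into {q2,q5,q6,q7,q9,q11} and {q4}.
Refine {q2,q5,q6,q7,q9,q11} on symbol 1: members go to different blocks, giving {q2,q5,q6,q7,q11} and {q9}.
Refine {q2,q5,q6,q7,q11} on symbol 0: members go to different blocks, giving {q6,q7,q11} and {q2,q5}.
Refine {q0,q1,q3,q8,q10} on symbol 0: members go to different blocks, giving {q0,q1,q8,q10} and {q3}.
Split {q0,q1,q8,q10} by δ(·,0) → {q0,q1} and {q8,q10}.
Refine {q0,q1} on symbol 0: members go to different blocks, giving {q0} and {q1}.
Stable partition: {q6,q7,q11} | {q0} | {q4} | {q9} | {q2,q5} | {q3} | {q8,q10} | {q1} — 8 equivalence classes.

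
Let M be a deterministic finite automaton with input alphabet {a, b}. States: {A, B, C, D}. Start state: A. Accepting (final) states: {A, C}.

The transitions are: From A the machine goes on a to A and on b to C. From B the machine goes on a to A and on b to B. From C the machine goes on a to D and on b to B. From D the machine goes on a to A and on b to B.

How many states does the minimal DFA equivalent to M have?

Every state is reachable, so we keep all 4.
Start with accepting vs non-accepting: {A,C} | {B,D}.
Refine {A,C} on symbol a: members go to different blocks, giving {A} and {C}.
Stable partition: {A} | {B,D} | {C} — 3 equivalence classes.

3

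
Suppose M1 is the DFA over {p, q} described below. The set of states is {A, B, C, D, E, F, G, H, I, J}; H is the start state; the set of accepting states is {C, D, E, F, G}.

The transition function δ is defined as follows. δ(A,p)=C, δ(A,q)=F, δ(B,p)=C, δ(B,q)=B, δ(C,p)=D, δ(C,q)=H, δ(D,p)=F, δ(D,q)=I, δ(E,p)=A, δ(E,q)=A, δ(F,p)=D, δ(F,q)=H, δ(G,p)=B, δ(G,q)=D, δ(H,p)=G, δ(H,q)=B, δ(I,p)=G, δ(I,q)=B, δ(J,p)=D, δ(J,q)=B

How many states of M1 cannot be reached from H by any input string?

3

BFS from H reaches {B, C, D, F, G, H, I}; the 3 state(s) A, E, J are never visited.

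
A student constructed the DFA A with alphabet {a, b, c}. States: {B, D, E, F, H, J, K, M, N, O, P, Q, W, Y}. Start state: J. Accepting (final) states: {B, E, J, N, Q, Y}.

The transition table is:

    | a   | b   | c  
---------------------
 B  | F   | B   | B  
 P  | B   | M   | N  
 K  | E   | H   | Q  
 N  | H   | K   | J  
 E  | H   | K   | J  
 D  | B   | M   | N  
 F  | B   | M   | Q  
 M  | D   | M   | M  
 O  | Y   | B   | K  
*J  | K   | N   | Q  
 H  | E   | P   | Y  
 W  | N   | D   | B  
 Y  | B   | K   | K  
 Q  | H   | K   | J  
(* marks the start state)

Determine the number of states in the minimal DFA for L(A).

States {O,W} cannot be reached from the start state, so discard them.
Initial partition by acceptance: {B,E,J,N,Q,Y} | {D,F,H,K,M,P}.
Refine {B,E,J,N,Q,Y} on symbol a: members go to different blocks, giving {B,E,J,N,Q} and {Y}.
Split {B,E,J,N,Q} by δ(·,b) → {E,N,Q} and {B,J}.
On input a, block {D,F,H,K,M,P} splits into {D,F,P} and {H,K} and {M}.
On input a, block {B,J} splits into {J} and {B}.
Split {H,K} by δ(·,b) → {H} and {K}.
Stable partition: {E,N,Q} | {D,F,P} | {Y} | {J} | {H} | {M} | {B} | {K} — 8 equivalence classes.

8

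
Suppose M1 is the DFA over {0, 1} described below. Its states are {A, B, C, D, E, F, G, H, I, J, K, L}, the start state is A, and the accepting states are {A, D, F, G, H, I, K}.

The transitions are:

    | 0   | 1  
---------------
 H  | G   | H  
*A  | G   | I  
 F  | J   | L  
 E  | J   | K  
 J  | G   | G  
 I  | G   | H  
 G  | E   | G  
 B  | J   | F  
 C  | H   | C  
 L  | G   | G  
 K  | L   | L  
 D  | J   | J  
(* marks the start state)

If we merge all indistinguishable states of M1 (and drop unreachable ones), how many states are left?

Reachable states from the start: {A,E,G,H,I,J,K,L}. Unreachable: {B,C,D,F} — drop them.
Start with accepting vs non-accepting: {A,G,H,I,K} | {E,J,L}.
Split {A,G,H,I,K} by δ(·,0) → {A,H,I} and {G,K}.
Split {E,J,L} by δ(·,0) → {J,L} and {E}.
On input 0, block {G,K} splits into {G} and {K}.
The partition is now stable with 5 blocks: {A,H,I} | {J,L} | {G} | {E} | {K}.

5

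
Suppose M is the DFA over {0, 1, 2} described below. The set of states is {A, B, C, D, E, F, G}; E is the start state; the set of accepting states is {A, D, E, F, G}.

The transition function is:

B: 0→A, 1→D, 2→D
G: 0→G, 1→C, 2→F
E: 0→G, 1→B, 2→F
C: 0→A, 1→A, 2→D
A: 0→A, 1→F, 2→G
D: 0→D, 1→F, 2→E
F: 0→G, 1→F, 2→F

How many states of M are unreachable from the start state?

0

Exploring from E, all states are eventually visited, so none are unreachable.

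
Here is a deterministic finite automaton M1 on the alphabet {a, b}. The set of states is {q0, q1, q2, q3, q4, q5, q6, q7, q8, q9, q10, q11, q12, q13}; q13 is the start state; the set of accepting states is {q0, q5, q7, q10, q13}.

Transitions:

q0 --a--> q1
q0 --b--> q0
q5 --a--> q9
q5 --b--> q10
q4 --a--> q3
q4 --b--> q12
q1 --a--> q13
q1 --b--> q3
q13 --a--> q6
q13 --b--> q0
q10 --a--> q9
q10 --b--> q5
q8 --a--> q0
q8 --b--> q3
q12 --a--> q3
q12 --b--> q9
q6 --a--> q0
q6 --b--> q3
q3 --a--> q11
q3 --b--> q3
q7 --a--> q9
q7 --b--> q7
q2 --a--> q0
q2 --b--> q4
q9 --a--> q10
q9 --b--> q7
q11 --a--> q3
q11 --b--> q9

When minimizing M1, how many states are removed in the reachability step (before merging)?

BFS from q13 reaches {q0, q1, q3, q5, q6, q7, q9, q10, q11, q13}; the 4 state(s) q2, q4, q8, q12 are never visited.

4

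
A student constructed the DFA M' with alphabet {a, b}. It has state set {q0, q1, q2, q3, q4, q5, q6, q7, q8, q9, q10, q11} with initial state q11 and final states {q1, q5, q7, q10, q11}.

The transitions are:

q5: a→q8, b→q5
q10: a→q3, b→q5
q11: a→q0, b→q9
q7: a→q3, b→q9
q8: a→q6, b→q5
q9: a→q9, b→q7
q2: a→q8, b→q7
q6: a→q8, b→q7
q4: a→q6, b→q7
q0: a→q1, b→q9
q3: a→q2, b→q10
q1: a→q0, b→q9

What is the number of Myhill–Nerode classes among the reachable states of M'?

First remove the unreachable states {q4}; 11 states remain.
P0 = {q1,q5,q7,q10,q11} | {q0,q2,q3,q6,q8,q9}.
Split {q1,q5,q7,q10,q11} by δ(·,b) → {q1,q7,q11} and {q5,q10}.
Split {q0,q2,q3,q6,q8,q9} by δ(·,a) → {q2,q3,q6,q8,q9} and {q0}.
Refine {q1,q7,q11} on symbol a: members go to different blocks, giving {q1,q11} and {q7}.
On input b, block {q2,q3,q6,q8,q9} splits into {q2,q6,q9} and {q3,q8}.
Refine {q2,q6,q9} on symbol a: members go to different blocks, giving {q2,q6} and {q9}.
No further refinement is possible. Final partition (7 blocks): {q1,q11} | {q2,q6} | {q5,q10} | {q0} | {q7} | {q3,q8} | {q9}.

7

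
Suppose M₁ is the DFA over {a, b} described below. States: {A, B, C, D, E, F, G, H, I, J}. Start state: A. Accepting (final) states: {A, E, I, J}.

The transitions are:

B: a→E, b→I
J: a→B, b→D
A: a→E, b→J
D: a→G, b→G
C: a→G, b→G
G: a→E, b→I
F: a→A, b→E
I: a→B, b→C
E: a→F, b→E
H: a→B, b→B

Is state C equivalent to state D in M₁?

Yes

Reachable states from the start: {A,B,C,D,E,F,G,I,J}. Unreachable: {H} — drop them.
P0 = {A,E,I,J} | {B,C,D,F,G}.
On input a, block {A,E,I,J} splits into {E,I,J} and {A}.
Split {E,I,J} by δ(·,b) → {I,J} and {E}.
Refine {B,C,D,F,G} on symbol a: members go to different blocks, giving {B,G} and {C,D} and {F}.
Stable partition: {I,J} | {B,G} | {A} | {E} | {C,D} | {F} — 6 equivalence classes.
C and D lie in the same block of the stable partition, so they are equivalent — no string distinguishes them.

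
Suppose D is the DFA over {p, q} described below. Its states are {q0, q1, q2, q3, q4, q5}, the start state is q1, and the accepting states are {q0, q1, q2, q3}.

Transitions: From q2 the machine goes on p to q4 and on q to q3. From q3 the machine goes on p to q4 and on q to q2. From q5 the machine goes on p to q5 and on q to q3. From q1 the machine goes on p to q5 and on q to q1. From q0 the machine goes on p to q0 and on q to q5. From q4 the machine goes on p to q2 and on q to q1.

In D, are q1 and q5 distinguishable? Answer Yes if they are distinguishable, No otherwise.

Reachable states from the start: {q1,q2,q3,q4,q5}. Unreachable: {q0} — drop them.
Initial partition by acceptance: {q1,q2,q3} | {q4,q5}.
Split {q4,q5} by δ(·,p) → {q4} and {q5}.
On input p, block {q1,q2,q3} splits into {q2,q3} and {q1}.
Stable partition: {q2,q3} | {q4} | {q5} | {q1} — 4 equivalence classes.
q1 and q5 end up in different blocks, so they are distinguishable. For instance, the string 'ε' is accepted from only q1.

Yes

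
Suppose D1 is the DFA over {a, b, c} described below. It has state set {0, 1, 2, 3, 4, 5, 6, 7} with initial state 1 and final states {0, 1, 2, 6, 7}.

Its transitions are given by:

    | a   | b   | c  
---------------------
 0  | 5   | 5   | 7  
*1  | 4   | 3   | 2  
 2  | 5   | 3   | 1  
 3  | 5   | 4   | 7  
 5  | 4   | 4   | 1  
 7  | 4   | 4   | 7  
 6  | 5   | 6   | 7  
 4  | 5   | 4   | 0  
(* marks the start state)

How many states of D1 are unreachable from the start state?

1

Starting at 1 and following transitions, the reachable set is {0, 1, 2, 3, 4, 5, 7}. That leaves 6 unreachable — 1 in total.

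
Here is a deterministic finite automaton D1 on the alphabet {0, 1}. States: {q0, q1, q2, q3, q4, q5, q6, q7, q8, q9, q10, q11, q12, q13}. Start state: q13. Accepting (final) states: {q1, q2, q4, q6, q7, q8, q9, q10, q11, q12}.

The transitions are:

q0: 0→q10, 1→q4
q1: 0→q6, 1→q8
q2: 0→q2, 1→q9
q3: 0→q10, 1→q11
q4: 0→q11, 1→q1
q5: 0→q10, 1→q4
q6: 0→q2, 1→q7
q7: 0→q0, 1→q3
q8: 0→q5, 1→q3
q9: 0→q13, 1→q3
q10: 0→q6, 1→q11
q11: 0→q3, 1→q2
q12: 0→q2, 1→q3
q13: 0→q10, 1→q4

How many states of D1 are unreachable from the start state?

1

Starting at q13 and following transitions, the reachable set is {q0, q1, q2, q3, q4, q5, q6, q7, q8, q9, q10, q11, q13}. That leaves q12 unreachable — 1 in total.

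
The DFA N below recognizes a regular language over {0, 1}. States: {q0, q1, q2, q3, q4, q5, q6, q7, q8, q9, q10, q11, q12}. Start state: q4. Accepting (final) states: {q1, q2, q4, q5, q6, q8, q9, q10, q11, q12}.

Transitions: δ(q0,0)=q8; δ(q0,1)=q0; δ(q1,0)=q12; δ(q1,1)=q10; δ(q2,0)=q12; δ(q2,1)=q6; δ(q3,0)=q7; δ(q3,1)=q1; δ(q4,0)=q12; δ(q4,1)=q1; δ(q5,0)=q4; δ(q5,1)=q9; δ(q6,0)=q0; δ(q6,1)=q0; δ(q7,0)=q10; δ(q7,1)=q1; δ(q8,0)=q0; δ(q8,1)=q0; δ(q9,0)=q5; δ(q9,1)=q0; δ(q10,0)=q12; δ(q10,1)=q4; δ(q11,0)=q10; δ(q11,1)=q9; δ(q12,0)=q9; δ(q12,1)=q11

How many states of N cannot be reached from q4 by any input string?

4

No path from q4 leads to q2, q3, q6, q7; the other 9 states are all reachable.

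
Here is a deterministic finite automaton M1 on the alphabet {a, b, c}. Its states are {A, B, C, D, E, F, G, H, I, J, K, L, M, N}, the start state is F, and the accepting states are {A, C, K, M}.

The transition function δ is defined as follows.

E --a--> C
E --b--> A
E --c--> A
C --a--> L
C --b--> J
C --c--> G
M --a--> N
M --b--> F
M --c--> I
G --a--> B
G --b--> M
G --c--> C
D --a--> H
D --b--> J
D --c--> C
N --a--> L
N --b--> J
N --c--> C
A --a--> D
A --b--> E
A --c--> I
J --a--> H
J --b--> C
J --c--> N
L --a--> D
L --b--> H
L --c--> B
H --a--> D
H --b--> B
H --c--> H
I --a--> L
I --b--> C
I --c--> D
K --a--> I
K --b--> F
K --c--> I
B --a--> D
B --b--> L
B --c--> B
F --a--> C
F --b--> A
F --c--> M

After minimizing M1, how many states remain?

7

Reachable states from the start: {A,B,C,D,E,F,G,H,I,J,L,M,N}. Unreachable: {K} — drop them.
Initial partition by acceptance: {A,C,M} | {B,D,E,F,G,H,I,J,L,N}.
On input a, block {B,D,E,F,G,H,I,J,L,N} splits into {B,D,G,H,I,J,L,N} and {E,F}.
On input b, block {A,C,M} splits into {A,M} and {C}.
Refine {B,D,G,H,I,J,L,N} on symbol b: members go to different blocks, giving {B,D,H,L,N} and {I,J} and {G}.
Split {B,D,H,L,N} by δ(·,b) → {B,H,L} and {D,N}.
The partition is now stable with 7 blocks: {A,M} | {B,H,L} | {E,F} | {C} | {I,J} | {G} | {D,N}.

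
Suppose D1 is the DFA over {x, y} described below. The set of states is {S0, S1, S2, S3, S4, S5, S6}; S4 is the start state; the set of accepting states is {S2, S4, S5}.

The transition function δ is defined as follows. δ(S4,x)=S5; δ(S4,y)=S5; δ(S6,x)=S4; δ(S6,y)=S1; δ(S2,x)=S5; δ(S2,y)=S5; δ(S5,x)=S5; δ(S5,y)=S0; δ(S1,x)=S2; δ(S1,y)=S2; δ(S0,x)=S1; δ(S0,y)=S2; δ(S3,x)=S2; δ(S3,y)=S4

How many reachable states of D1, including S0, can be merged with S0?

States {S3,S6} cannot be reached from the start state, so discard them.
Start with accepting vs non-accepting: {S2,S4,S5} | {S0,S1}.
Split {S2,S4,S5} by δ(·,y) → {S2,S4} and {S5}.
Refine {S0,S1} on symbol x: members go to different blocks, giving {S0} and {S1}.
Stable partition: {S2,S4} | {S0} | {S5} | {S1} — 4 equivalence classes.
The equivalence class containing S0 is {S0}, of size 1.

1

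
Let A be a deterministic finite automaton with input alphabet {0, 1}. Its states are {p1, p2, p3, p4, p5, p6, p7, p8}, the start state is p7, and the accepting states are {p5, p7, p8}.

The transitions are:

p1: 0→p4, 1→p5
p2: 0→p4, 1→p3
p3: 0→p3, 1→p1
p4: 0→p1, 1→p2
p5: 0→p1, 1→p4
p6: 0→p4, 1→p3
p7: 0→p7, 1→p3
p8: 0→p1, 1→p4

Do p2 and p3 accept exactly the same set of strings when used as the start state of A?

No

First remove the unreachable states {p6,p8}; 6 states remain.
P0 = {p5,p7} | {p1,p2,p3,p4}.
Split {p5,p7} by δ(·,0) → {p5} and {p7}.
Refine {p1,p2,p3,p4} on symbol 1: members go to different blocks, giving {p2,p3,p4} and {p1}.
Split {p2,p3,p4} by δ(·,0) → {p2,p3} and {p4}.
Split {p2,p3} by δ(·,0) → {p2} and {p3}.
No further refinement is possible. Final partition (6 blocks): {p5} | {p2} | {p7} | {p1} | {p4} | {p3}.
p2 and p3 end up in different blocks, so they are distinguishable. For instance, the string '11' is accepted from only p3.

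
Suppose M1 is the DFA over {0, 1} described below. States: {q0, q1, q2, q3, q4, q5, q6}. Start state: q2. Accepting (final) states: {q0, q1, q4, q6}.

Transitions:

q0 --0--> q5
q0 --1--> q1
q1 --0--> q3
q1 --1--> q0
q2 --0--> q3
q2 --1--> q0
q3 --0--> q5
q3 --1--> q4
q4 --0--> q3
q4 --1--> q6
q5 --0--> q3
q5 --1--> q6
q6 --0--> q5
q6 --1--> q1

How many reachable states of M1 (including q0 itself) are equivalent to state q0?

All states are reachable from the start state.
P0 = {q0,q1,q4,q6} | {q2,q3,q5}.
The partition is now stable with 2 blocks: {q0,q1,q4,q6} | {q2,q3,q5}.
State q0 belongs to the block {q0,q1,q4,q6}, which has 4 states.

4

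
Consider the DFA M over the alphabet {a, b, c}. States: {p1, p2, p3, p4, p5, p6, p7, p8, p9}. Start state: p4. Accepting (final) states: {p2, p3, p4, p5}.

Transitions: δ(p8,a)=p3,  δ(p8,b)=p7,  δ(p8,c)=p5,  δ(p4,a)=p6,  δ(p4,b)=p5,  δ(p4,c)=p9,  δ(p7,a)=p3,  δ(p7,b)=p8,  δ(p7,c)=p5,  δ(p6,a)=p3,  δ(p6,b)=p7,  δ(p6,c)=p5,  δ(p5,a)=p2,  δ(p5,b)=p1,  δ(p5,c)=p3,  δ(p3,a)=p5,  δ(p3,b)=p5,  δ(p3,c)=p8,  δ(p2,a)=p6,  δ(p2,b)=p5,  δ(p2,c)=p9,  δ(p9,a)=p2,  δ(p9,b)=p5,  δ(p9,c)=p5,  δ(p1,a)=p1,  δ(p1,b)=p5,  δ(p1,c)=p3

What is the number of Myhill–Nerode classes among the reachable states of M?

Every state is reachable, so we keep all 9.
Initial partition by acceptance: {p2,p3,p4,p5} | {p1,p6,p7,p8,p9}.
Refine {p2,p3,p4,p5} on symbol a: members go to different blocks, giving {p2,p4} and {p3,p5}.
Refine {p1,p6,p7,p8,p9} on symbol a: members go to different blocks, giving {p6,p7,p8} and {p1} and {p9}.
Split {p3,p5} by δ(·,a) → {p3} and {p5}.
Stable partition: {p2,p4} | {p6,p7,p8} | {p3} | {p1} | {p9} | {p5} — 6 equivalence classes.

6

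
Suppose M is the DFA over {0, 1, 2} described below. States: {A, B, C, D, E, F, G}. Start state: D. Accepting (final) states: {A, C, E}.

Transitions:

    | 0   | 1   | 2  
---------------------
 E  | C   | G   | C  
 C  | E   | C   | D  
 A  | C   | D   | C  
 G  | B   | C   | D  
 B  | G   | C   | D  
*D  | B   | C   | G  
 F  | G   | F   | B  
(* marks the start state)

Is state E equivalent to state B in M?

Reachable states from the start: {B,C,D,E,G}. Unreachable: {A,F} — drop them.
Start with accepting vs non-accepting: {C,E} | {B,D,G}.
Refine {C,E} on symbol 1: members go to different blocks, giving {C} and {E}.
Stable partition: {C} | {B,D,G} | {E} — 3 equivalence classes.
E and B end up in different blocks, so they are distinguishable. For instance, the string 'ε' is accepted from only E.

No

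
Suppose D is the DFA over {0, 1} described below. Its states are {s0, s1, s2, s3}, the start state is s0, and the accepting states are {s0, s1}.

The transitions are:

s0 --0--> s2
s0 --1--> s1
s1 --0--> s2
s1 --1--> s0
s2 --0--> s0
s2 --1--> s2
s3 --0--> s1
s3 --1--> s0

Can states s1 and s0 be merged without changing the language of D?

Yes

First remove the unreachable states {s3}; 3 states remain.
P0 = {s0,s1} | {s2}.
The partition is now stable with 2 blocks: {s0,s1} | {s2}.
s1 and s0 lie in the same block of the stable partition, so they are equivalent — no string distinguishes them.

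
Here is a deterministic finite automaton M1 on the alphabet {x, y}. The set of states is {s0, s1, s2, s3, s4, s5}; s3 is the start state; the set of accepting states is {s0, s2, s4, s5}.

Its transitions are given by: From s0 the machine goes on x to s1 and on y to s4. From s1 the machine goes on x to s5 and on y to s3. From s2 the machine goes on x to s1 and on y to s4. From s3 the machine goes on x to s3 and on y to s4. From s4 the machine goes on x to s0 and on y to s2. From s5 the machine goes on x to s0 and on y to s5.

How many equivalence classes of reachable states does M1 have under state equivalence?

5

P0 = {s0,s2,s4,s5} | {s1,s3}.
Refine {s0,s2,s4,s5} on symbol x: members go to different blocks, giving {s0,s2} and {s4,s5}.
On input x, block {s1,s3} splits into {s1} and {s3}.
Split {s4,s5} by δ(·,y) → {s4} and {s5}.
No further refinement is possible. Final partition (5 blocks): {s0,s2} | {s1} | {s4} | {s3} | {s5}.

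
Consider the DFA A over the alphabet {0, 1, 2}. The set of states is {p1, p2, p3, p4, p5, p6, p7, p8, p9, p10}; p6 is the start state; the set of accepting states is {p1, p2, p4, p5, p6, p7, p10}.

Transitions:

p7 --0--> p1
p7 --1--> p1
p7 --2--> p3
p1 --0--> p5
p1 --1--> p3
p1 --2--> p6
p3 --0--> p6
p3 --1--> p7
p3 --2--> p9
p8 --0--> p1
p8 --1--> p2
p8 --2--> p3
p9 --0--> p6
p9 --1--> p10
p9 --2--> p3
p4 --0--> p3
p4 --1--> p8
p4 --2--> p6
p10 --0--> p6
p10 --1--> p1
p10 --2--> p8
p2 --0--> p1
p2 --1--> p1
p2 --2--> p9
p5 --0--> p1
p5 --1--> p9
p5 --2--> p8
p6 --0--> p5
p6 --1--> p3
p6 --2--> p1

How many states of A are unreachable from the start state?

BFS from p6 reaches {p1, p2, p3, p5, p6, p7, p8, p9, p10}; the 1 state(s) p4 are never visited.

1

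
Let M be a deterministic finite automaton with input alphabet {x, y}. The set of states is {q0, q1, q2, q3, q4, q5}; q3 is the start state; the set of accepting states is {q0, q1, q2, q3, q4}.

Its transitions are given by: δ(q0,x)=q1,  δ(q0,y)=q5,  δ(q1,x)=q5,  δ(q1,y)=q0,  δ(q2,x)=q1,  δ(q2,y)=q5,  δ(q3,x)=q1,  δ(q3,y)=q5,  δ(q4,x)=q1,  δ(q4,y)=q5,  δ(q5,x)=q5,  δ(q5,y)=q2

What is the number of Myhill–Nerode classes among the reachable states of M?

States {q4} cannot be reached from the start state, so discard them.
Initial partition by acceptance: {q0,q1,q2,q3} | {q5}.
On input x, block {q0,q1,q2,q3} splits into {q0,q2,q3} and {q1}.
Stable partition: {q0,q2,q3} | {q5} | {q1} — 3 equivalence classes.

3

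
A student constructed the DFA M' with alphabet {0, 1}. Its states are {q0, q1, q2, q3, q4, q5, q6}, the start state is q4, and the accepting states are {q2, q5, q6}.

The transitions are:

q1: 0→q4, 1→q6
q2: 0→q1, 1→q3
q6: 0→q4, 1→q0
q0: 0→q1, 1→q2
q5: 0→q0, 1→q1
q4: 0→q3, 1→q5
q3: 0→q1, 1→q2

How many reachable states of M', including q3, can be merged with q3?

Initial partition by acceptance: {q2,q5,q6} | {q0,q1,q3,q4}.
No further refinement is possible. Final partition (2 blocks): {q2,q5,q6} | {q0,q1,q3,q4}.
The equivalence class containing q3 is {q0,q1,q3,q4}, of size 4.

4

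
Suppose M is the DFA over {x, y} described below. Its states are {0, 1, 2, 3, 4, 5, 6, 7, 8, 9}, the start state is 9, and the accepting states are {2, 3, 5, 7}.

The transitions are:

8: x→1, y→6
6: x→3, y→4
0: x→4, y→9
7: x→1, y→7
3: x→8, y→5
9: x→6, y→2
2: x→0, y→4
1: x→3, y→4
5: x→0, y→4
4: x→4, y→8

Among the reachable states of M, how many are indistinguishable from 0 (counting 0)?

First remove the unreachable states {7}; 9 states remain.
Start with accepting vs non-accepting: {2,3,5} | {0,1,4,6,8,9}.
Refine {2,3,5} on symbol y: members go to different blocks, giving {2,5} and {3}.
Refine {0,1,4,6,8,9} on symbol x: members go to different blocks, giving {0,4,8,9} and {1,6}.
Split {0,4,8,9} by δ(·,x) → {0,4} and {8,9}.
On input y, block {8,9} splits into {8} and {9}.
Refine {0,4} on symbol y: members go to different blocks, giving {0} and {4}.
Stable partition: {2,5} | {0} | {3} | {1,6} | {8} | {9} | {4} — 7 equivalence classes.
State 0 belongs to the block {0}, which has 1 states.

1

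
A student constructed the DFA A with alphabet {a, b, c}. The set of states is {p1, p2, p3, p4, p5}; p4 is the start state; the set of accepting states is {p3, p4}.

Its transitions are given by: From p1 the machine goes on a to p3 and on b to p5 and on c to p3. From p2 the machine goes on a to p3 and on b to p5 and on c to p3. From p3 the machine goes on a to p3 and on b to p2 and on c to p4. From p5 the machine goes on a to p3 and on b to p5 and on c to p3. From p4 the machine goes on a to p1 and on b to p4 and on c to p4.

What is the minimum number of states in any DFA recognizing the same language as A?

All states are reachable from the start state.
P0 = {p3,p4} | {p1,p2,p5}.
On input a, block {p3,p4} splits into {p3} and {p4}.
No further refinement is possible. Final partition (3 blocks): {p3} | {p1,p2,p5} | {p4}.

3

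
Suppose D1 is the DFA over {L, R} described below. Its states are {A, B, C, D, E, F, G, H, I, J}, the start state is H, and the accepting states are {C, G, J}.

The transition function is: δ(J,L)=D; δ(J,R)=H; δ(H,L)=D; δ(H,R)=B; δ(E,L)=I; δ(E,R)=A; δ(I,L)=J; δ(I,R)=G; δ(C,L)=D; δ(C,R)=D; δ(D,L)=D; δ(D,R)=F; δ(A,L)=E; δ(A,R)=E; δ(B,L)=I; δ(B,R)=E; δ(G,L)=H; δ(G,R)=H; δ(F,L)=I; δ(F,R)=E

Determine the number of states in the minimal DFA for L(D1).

First remove the unreachable states {C}; 9 states remain.
Start with accepting vs non-accepting: {G,J} | {A,B,D,E,F,H,I}.
Split {A,B,D,E,F,H,I} by δ(·,L) → {A,B,D,E,F,H} and {I}.
Refine {A,B,D,E,F,H} on symbol L: members go to different blocks, giving {A,D,H} and {B,E,F}.
On input L, block {A,D,H} splits into {D,H} and {A}.
Split {B,E,F} by δ(·,R) → {B,F} and {E}.
Stable partition: {G,J} | {D,H} | {I} | {B,F} | {A} | {E} — 6 equivalence classes.

6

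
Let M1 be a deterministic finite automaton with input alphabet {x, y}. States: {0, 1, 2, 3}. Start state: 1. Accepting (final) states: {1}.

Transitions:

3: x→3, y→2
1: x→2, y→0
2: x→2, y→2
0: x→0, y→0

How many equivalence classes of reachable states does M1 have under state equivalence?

2

Reachable states from the start: {0,1,2}. Unreachable: {3} — drop them.
Start with accepting vs non-accepting: {1} | {0,2}.
No further refinement is possible. Final partition (2 blocks): {1} | {0,2}.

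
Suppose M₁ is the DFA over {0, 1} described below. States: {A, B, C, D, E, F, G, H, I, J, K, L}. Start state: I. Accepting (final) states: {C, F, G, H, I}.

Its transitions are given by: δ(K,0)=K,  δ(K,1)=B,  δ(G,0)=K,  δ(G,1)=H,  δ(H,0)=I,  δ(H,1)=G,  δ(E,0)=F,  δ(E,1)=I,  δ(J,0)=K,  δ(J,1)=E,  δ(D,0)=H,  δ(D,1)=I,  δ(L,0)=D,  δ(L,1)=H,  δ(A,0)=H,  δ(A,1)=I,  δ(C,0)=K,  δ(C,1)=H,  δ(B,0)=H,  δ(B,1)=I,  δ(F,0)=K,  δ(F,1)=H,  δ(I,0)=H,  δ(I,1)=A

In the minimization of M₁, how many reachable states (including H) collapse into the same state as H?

States {C,D,E,F,J,L} cannot be reached from the start state, so discard them.
P0 = {G,H,I} | {A,B,K}.
Refine {G,H,I} on symbol 0: members go to different blocks, giving {H,I} and {G}.
Refine {H,I} on symbol 1: members go to different blocks, giving {H} and {I}.
Split {A,B,K} by δ(·,0) → {A,B} and {K}.
No further refinement is possible. Final partition (5 blocks): {H} | {A,B} | {G} | {I} | {K}.
State H belongs to the block {H}, which has 1 states.

1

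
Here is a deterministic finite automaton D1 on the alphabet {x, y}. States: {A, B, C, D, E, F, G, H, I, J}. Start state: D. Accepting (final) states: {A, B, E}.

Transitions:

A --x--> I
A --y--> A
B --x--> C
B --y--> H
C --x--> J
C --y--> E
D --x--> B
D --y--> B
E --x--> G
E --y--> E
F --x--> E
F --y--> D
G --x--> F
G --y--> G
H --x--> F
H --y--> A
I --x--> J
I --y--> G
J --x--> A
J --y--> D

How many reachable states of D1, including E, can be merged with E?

2

P0 = {A,B,E} | {C,D,F,G,H,I,J}.
On input y, block {A,B,E} splits into {A,E} and {B}.
Split {C,D,F,G,H,I,J} by δ(·,x) → {C,G,H,I} and {F,J} and {D}.
Split {C,G,H,I} by δ(·,y) → {C,H} and {G,I}.
No further refinement is possible. Final partition (6 blocks): {A,E} | {C,H} | {B} | {F,J} | {D} | {G,I}.
The equivalence class containing E is {A,E}, of size 2.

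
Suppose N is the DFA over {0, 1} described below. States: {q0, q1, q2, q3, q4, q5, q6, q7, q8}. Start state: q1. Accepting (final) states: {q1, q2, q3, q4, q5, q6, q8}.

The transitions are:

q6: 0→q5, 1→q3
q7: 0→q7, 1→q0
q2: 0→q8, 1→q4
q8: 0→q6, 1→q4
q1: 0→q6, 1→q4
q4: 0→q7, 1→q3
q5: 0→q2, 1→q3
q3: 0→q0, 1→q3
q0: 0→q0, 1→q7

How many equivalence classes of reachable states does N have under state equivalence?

All states are reachable from the start state.
Initial partition by acceptance: {q1,q2,q3,q4,q5,q6,q8} | {q0,q7}.
On input 0, block {q1,q2,q3,q4,q5,q6,q8} splits into {q1,q2,q5,q6,q8} and {q3,q4}.
Stable partition: {q1,q2,q5,q6,q8} | {q0,q7} | {q3,q4} — 3 equivalence classes.

3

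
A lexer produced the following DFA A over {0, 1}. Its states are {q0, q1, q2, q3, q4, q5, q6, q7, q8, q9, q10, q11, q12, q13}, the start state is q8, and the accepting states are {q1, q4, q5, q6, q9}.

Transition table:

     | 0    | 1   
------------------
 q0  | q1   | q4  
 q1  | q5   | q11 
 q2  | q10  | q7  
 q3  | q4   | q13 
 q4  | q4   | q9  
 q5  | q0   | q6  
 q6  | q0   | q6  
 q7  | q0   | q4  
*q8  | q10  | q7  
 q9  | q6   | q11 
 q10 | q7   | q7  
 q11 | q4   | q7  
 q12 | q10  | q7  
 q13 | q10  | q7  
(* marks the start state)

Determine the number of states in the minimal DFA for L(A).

8

Reachable states from the start: {q0,q1,q4,q5,q6,q7,q8,q9,q10,q11}. Unreachable: {q2,q3,q12,q13} — drop them.
P0 = {q1,q4,q5,q6,q9} | {q0,q7,q8,q10,q11}.
Refine {q1,q4,q5,q6,q9} on symbol 0: members go to different blocks, giving {q1,q4,q9} and {q5,q6}.
On input 0, block {q1,q4,q9} splits into {q1,q9} and {q4}.
Refine {q0,q7,q8,q10,q11} on symbol 0: members go to different blocks, giving {q7,q8,q10} and {q0} and {q11}.
On input 0, block {q7,q8,q10} splits into {q8,q10} and {q7}.
Refine {q8,q10} on symbol 0: members go to different blocks, giving {q8} and {q10}.
Stable partition: {q1,q9} | {q8} | {q5,q6} | {q4} | {q0} | {q11} | {q7} | {q10} — 8 equivalence classes.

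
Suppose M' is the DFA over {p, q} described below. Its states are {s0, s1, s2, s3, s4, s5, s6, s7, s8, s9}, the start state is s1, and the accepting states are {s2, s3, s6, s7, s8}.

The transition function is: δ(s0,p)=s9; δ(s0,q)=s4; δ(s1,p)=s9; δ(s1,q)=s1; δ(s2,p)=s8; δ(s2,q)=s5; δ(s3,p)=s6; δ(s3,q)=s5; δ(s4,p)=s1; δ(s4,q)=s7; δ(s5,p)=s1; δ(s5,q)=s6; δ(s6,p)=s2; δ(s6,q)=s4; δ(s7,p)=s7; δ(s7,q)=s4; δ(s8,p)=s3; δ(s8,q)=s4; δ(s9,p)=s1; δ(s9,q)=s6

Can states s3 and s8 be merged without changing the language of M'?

Yes

States {s0} cannot be reached from the start state, so discard them.
Start with accepting vs non-accepting: {s2,s3,s6,s7,s8} | {s1,s4,s5,s9}.
Split {s1,s4,s5,s9} by δ(·,q) → {s4,s5,s9} and {s1}.
No further refinement is possible. Final partition (3 blocks): {s2,s3,s6,s7,s8} | {s4,s5,s9} | {s1}.
s3 and s8 lie in the same block of the stable partition, so they are equivalent — no string distinguishes them.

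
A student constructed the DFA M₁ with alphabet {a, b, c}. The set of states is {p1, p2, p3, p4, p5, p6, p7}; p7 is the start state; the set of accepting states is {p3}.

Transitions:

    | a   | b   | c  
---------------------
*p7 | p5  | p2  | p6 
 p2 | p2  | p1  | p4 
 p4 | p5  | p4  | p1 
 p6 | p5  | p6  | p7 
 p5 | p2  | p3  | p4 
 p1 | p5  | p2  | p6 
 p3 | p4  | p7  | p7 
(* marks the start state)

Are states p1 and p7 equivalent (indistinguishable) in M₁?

Start with accepting vs non-accepting: {p3} | {p1,p2,p4,p5,p6,p7}.
On input b, block {p1,p2,p4,p5,p6,p7} splits into {p1,p2,p4,p6,p7} and {p5}.
Split {p1,p2,p4,p6,p7} by δ(·,a) → {p1,p4,p6,p7} and {p2}.
Refine {p1,p4,p6,p7} on symbol b: members go to different blocks, giving {p1,p7} and {p4,p6}.
The partition is now stable with 5 blocks: {p3} | {p1,p7} | {p5} | {p2} | {p4,p6}.
p1 and p7 lie in the same block of the stable partition, so they are equivalent — no string distinguishes them.

Yes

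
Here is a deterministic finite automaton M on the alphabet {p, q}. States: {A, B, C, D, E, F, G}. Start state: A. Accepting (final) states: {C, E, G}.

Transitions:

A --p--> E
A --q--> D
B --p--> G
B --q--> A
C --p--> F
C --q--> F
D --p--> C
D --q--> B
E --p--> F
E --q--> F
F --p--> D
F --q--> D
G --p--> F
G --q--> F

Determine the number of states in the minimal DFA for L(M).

3

All states are reachable from the start state.
P0 = {C,E,G} | {A,B,D,F}.
On input p, block {A,B,D,F} splits into {A,B,D} and {F}.
Stable partition: {C,E,G} | {A,B,D} | {F} — 3 equivalence classes.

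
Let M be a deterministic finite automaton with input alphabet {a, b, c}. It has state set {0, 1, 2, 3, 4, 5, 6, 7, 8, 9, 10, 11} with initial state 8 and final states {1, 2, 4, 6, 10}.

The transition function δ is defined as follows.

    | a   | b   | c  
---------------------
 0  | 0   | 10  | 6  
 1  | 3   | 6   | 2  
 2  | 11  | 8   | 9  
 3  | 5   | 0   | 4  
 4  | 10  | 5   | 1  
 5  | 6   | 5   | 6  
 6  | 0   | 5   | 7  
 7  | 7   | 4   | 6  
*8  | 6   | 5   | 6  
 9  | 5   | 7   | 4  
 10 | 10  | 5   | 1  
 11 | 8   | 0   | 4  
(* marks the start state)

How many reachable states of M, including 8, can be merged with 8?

2

Every state is reachable, so we keep all 12.
P0 = {1,2,4,6,10} | {0,3,5,7,8,9,11}.
On input a, block {1,2,4,6,10} splits into {1,2,6} and {4,10}.
On input b, block {1,2,6} splits into {2,6} and {1}.
Refine {0,3,5,7,8,9,11} on symbol a: members go to different blocks, giving {0,3,7,9,11} and {5,8}.
On input a, block {0,3,7,9,11} splits into {3,9,11} and {0,7}.
On input a, block {2,6} splits into {2} and {6}.
No further refinement is possible. Final partition (7 blocks): {2} | {3,9,11} | {4,10} | {1} | {5,8} | {0,7} | {6}.
State 8 belongs to the block {5,8}, which has 2 states.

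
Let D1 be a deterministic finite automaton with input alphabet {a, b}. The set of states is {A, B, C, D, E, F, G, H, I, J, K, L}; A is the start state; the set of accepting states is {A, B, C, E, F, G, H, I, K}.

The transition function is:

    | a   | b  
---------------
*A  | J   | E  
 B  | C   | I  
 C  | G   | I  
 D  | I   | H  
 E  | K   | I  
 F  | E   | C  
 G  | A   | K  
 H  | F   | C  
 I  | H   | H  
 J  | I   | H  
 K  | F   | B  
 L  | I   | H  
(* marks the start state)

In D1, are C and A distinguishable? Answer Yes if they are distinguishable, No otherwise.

Yes

First remove the unreachable states {D,L}; 10 states remain.
Start with accepting vs non-accepting: {A,B,C,E,F,G,H,I,K} | {J}.
Refine {A,B,C,E,F,G,H,I,K} on symbol a: members go to different blocks, giving {B,C,E,F,G,H,I,K} and {A}.
Split {B,C,E,F,G,H,I,K} by δ(·,a) → {B,C,E,F,H,I,K} and {G}.
On input a, block {B,C,E,F,H,I,K} splits into {B,E,F,H,I,K} and {C}.
On input a, block {B,E,F,H,I,K} splits into {E,F,H,I,K} and {B}.
Refine {E,F,H,I,K} on symbol b: members go to different blocks, giving {E,I} and {F,H} and {K}.
On input a, block {E,I} splits into {E} and {I}.
Refine {F,H} on symbol a: members go to different blocks, giving {F} and {H}.
No further refinement is possible. Final partition (10 blocks): {E} | {J} | {A} | {G} | {C} | {B} | {F} | {K} | {I} | {H}.
C and A end up in different blocks, so they are distinguishable. For instance, the string 'a' is accepted from only C.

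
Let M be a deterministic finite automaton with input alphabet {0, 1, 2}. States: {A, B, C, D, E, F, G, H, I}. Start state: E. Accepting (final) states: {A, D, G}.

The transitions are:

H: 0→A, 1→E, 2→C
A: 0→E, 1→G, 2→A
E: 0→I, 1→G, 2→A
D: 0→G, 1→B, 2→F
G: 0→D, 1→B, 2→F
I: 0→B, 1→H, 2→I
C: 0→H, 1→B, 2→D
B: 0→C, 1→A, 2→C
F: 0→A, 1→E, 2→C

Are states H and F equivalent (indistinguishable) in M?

Yes

P0 = {A,D,G} | {B,C,E,F,H,I}.
Refine {A,D,G} on symbol 0: members go to different blocks, giving {D,G} and {A}.
On input 0, block {B,C,E,F,H,I} splits into {B,C,E,I} and {F,H}.
Split {B,C,E,I} by δ(·,0) → {B,E,I} and {C}.
Refine {B,E,I} on symbol 0: members go to different blocks, giving {E,I} and {B}.
Split {E,I} by δ(·,0) → {E} and {I}.
The partition is now stable with 7 blocks: {D,G} | {E} | {A} | {F,H} | {C} | {B} | {I}.
H and F lie in the same block of the stable partition, so they are equivalent — no string distinguishes them.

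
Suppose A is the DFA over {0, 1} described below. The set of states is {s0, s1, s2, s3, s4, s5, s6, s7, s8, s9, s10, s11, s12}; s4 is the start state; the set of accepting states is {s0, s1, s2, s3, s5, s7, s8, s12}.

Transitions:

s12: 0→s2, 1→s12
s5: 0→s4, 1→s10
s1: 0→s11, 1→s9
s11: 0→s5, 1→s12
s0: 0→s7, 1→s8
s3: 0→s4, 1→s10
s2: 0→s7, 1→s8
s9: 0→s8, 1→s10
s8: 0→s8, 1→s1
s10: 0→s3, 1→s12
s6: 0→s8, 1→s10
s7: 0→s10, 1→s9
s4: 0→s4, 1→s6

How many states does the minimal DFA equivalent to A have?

8

States {s0} cannot be reached from the start state, so discard them.
Start with accepting vs non-accepting: {s1,s2,s3,s5,s7,s8,s12} | {s4,s6,s9,s10,s11}.
Split {s1,s2,s3,s5,s7,s8,s12} by δ(·,0) → {s1,s3,s5,s7} and {s2,s8,s12}.
Refine {s4,s6,s9,s10,s11} on symbol 0: members go to different blocks, giving {s6,s9} and {s10,s11} and {s4}.
Split {s1,s3,s5,s7} by δ(·,0) → {s1,s7} and {s3,s5}.
On input 0, block {s2,s8,s12} splits into {s8,s12} and {s2}.
On input 0, block {s8,s12} splits into {s8} and {s12}.
The partition is now stable with 8 blocks: {s1,s7} | {s6,s9} | {s8} | {s10,s11} | {s4} | {s3,s5} | {s2} | {s12}.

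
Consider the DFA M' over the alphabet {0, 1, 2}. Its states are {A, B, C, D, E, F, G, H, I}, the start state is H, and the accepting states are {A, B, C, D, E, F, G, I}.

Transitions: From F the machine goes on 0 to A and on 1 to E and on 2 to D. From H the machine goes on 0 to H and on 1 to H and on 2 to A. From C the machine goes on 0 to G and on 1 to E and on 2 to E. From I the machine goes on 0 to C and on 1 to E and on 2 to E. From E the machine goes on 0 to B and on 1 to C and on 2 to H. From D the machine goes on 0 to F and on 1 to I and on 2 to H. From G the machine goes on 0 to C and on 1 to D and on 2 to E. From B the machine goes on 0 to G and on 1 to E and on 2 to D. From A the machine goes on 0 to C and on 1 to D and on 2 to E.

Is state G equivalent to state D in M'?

All states are reachable from the start state.
Initial partition by acceptance: {A,B,C,D,E,F,G,I} | {H}.
On input 2, block {A,B,C,D,E,F,G,I} splits into {A,B,C,F,G,I} and {D,E}.
No further refinement is possible. Final partition (3 blocks): {A,B,C,F,G,I} | {H} | {D,E}.
G and D end up in different blocks, so they are distinguishable. For instance, the string '2' is accepted from only G.

No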